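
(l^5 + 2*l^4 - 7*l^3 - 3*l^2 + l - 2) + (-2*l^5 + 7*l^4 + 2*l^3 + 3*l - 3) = -l^5 + 9*l^4 - 5*l^3 - 3*l^2 + 4*l - 5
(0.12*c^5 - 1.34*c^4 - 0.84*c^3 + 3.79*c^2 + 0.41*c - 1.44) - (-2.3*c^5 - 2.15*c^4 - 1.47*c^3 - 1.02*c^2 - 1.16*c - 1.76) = 2.42*c^5 + 0.81*c^4 + 0.63*c^3 + 4.81*c^2 + 1.57*c + 0.32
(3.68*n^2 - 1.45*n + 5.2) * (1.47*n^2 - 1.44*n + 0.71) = 5.4096*n^4 - 7.4307*n^3 + 12.3448*n^2 - 8.5175*n + 3.692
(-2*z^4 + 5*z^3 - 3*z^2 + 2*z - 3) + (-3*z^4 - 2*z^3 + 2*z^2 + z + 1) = -5*z^4 + 3*z^3 - z^2 + 3*z - 2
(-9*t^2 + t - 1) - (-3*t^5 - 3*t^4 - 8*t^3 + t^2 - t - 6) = 3*t^5 + 3*t^4 + 8*t^3 - 10*t^2 + 2*t + 5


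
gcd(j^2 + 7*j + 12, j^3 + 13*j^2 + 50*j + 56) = j + 4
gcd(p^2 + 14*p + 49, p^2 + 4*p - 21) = p + 7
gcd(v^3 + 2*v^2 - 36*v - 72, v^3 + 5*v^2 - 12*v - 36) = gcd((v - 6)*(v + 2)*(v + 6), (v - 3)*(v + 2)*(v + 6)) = v^2 + 8*v + 12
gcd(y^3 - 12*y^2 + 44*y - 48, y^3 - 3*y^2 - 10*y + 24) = y^2 - 6*y + 8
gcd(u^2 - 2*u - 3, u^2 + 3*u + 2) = u + 1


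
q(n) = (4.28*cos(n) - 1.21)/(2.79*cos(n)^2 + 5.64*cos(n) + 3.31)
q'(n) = (5.58*sin(n)*cos(n) + 5.64*sin(n))*(4.28*cos(n) - 1.21)/(2.79*cos(n)^2 + 5.64*cos(n) + 3.31)^2 - 4.28*sin(n)/(2.79*cos(n)^2 + 5.64*cos(n) + 3.31) = (11.9412*cos(n)^2 - 6.7518*cos(n) - 20.9912)*sin(n)/(7.7841*cos(n)^4 + 31.4712*cos(n)^3 + 50.2794*cos(n)^2 + 37.3368*cos(n) + 10.9561)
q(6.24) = 0.26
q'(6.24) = 0.00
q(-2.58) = -9.03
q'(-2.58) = 12.50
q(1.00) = 0.15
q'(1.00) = -0.35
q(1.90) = -1.46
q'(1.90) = -5.26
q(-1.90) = -1.46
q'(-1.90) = 5.26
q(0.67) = 0.23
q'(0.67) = -0.13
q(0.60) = 0.24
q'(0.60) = -0.11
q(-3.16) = -11.93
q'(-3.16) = -0.20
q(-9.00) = -10.48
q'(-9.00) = 8.55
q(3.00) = -11.82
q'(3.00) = -1.73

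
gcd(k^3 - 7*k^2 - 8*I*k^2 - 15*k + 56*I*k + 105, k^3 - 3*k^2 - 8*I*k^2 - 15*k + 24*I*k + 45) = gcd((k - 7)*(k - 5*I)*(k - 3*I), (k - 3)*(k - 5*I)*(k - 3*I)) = k^2 - 8*I*k - 15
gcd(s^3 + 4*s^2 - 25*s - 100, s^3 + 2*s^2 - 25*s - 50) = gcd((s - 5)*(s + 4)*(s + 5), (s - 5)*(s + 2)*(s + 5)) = s^2 - 25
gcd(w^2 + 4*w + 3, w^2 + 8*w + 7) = w + 1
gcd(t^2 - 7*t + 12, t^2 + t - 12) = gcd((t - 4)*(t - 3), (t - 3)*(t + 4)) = t - 3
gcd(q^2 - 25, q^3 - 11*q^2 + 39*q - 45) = q - 5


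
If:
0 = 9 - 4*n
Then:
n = 9/4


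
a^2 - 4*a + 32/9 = (a - 8/3)*(a - 4/3)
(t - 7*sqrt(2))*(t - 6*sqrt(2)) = t^2 - 13*sqrt(2)*t + 84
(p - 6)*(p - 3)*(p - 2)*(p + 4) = p^4 - 7*p^3 - 8*p^2 + 108*p - 144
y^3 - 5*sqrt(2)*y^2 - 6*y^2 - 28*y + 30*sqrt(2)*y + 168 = (y - 6)*(y - 7*sqrt(2))*(y + 2*sqrt(2))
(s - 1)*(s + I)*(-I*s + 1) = -I*s^3 + 2*s^2 + I*s^2 - 2*s + I*s - I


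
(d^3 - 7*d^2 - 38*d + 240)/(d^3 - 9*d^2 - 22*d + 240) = (d^2 + d - 30)/(d^2 - d - 30)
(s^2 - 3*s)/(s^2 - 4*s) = (s - 3)/(s - 4)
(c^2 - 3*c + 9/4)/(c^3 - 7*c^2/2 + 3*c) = (c - 3/2)/(c*(c - 2))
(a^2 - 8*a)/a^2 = (a - 8)/a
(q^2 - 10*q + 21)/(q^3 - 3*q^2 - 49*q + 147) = 1/(q + 7)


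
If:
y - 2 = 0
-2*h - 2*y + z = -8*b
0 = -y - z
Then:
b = h/4 + 3/4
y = 2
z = -2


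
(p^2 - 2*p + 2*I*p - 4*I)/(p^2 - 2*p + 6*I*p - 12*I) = (p + 2*I)/(p + 6*I)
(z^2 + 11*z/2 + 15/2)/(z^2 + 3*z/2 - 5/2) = (z + 3)/(z - 1)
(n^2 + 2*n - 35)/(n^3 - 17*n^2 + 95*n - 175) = (n + 7)/(n^2 - 12*n + 35)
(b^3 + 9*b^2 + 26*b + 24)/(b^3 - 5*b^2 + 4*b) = (b^3 + 9*b^2 + 26*b + 24)/(b*(b^2 - 5*b + 4))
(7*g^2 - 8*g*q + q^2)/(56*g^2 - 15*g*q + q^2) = (-g + q)/(-8*g + q)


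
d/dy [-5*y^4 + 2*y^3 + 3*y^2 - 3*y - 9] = -20*y^3 + 6*y^2 + 6*y - 3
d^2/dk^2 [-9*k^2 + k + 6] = -18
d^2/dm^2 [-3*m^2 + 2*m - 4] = -6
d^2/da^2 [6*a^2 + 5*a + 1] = 12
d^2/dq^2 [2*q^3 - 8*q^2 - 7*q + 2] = 12*q - 16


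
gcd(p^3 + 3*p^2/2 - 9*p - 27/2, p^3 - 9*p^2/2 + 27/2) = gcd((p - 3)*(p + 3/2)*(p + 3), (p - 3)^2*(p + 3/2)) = p^2 - 3*p/2 - 9/2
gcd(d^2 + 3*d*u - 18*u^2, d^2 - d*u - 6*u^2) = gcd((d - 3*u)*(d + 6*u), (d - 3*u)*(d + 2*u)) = -d + 3*u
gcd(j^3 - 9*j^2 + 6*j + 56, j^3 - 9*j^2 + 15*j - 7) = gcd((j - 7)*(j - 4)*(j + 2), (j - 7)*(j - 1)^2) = j - 7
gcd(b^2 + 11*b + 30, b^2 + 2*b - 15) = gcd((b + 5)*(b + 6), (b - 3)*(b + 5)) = b + 5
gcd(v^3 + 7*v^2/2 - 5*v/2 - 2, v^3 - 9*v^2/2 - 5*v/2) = v + 1/2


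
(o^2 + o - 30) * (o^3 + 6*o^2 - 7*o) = o^5 + 7*o^4 - 31*o^3 - 187*o^2 + 210*o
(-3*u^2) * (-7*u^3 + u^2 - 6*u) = 21*u^5 - 3*u^4 + 18*u^3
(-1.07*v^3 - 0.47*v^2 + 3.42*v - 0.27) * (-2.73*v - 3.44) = 2.9211*v^4 + 4.9639*v^3 - 7.7198*v^2 - 11.0277*v + 0.9288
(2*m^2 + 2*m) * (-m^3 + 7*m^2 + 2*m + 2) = -2*m^5 + 12*m^4 + 18*m^3 + 8*m^2 + 4*m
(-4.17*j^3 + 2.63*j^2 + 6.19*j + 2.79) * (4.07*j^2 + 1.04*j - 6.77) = -16.9719*j^5 + 6.3673*j^4 + 56.1594*j^3 - 0.0121999999999973*j^2 - 39.0047*j - 18.8883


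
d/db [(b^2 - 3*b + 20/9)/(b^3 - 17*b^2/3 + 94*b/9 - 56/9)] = (-9*b^2 + 30*b - 23)/(9*b^4 - 78*b^3 + 253*b^2 - 364*b + 196)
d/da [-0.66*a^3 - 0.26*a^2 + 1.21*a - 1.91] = -1.98*a^2 - 0.52*a + 1.21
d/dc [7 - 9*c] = -9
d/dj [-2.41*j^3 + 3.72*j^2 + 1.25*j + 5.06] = -7.23*j^2 + 7.44*j + 1.25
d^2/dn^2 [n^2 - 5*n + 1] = 2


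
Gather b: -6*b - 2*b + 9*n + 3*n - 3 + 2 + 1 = -8*b + 12*n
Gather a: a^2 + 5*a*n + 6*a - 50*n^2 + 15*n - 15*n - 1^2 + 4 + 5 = a^2 + a*(5*n + 6) - 50*n^2 + 8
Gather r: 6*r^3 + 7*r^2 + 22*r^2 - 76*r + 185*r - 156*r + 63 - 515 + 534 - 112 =6*r^3 + 29*r^2 - 47*r - 30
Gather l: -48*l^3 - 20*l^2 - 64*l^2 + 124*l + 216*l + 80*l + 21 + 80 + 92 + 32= -48*l^3 - 84*l^2 + 420*l + 225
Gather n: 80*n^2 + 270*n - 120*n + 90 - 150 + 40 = 80*n^2 + 150*n - 20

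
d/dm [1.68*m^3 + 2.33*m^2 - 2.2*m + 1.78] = 5.04*m^2 + 4.66*m - 2.2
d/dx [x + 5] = 1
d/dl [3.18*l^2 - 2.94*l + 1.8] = 6.36*l - 2.94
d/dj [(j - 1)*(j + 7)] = 2*j + 6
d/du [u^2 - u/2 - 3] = 2*u - 1/2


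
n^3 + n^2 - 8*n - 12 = (n - 3)*(n + 2)^2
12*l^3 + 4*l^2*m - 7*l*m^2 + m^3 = (-6*l + m)*(-2*l + m)*(l + m)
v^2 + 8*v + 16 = (v + 4)^2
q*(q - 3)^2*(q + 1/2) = q^4 - 11*q^3/2 + 6*q^2 + 9*q/2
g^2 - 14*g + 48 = (g - 8)*(g - 6)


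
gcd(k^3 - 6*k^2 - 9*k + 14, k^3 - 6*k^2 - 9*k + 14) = k^3 - 6*k^2 - 9*k + 14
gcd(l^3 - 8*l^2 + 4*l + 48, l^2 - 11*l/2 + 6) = l - 4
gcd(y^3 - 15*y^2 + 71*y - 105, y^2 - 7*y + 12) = y - 3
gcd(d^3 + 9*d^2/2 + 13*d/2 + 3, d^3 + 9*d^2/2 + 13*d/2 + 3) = d^3 + 9*d^2/2 + 13*d/2 + 3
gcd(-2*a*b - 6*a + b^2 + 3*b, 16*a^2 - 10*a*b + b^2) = 2*a - b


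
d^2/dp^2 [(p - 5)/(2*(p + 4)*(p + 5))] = (p^3 - 15*p^2 - 195*p - 485)/(p^6 + 27*p^5 + 303*p^4 + 1809*p^3 + 6060*p^2 + 10800*p + 8000)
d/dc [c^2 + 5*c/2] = 2*c + 5/2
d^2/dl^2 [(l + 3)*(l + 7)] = 2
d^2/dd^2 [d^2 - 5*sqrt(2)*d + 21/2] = 2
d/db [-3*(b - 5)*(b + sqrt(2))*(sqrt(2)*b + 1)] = -9*sqrt(2)*b^2 - 18*b + 30*sqrt(2)*b - 3*sqrt(2) + 45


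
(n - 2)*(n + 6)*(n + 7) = n^3 + 11*n^2 + 16*n - 84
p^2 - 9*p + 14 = (p - 7)*(p - 2)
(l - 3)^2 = l^2 - 6*l + 9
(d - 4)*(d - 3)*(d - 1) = d^3 - 8*d^2 + 19*d - 12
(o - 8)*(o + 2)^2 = o^3 - 4*o^2 - 28*o - 32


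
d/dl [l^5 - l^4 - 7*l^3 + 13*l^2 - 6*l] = 5*l^4 - 4*l^3 - 21*l^2 + 26*l - 6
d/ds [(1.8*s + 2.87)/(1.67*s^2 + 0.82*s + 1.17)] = (3.006*s^2 + 1.476*s - (1.8*s + 2.87)*(3.34*s + 0.82) + 2.106)/(1.67*s^2 + 0.82*s + 1.17)^2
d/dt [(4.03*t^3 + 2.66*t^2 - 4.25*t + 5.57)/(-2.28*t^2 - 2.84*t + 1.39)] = (-9.1884*t^4 - 22.8904*t^3 - 0.439299999999999*t^2 + 32.794*t + 9.9113)/(5.1984*t^4 + 12.9504*t^3 + 1.7272*t^2 - 7.8952*t + 1.9321)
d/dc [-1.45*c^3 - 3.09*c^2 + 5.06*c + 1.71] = -4.35*c^2 - 6.18*c + 5.06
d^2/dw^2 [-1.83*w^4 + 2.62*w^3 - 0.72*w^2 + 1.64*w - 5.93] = -21.96*w^2 + 15.72*w - 1.44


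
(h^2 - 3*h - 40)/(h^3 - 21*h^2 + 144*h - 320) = (h + 5)/(h^2 - 13*h + 40)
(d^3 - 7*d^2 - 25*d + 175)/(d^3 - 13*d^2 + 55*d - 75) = (d^2 - 2*d - 35)/(d^2 - 8*d + 15)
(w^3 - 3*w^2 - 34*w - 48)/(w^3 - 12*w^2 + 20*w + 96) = (w + 3)/(w - 6)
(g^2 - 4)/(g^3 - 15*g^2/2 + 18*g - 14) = 2*(g + 2)/(2*g^2 - 11*g + 14)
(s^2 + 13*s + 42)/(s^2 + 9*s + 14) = (s + 6)/(s + 2)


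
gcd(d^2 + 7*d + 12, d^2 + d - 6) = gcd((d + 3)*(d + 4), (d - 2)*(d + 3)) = d + 3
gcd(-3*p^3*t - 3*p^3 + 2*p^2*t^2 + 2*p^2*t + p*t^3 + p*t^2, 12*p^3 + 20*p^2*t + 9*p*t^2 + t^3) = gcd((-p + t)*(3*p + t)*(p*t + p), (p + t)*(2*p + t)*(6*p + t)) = 1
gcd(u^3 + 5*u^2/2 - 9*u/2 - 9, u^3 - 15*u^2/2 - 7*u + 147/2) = u + 3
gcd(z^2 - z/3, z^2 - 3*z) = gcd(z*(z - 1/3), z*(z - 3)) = z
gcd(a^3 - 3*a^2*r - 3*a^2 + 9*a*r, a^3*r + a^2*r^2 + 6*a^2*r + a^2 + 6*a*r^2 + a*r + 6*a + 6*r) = 1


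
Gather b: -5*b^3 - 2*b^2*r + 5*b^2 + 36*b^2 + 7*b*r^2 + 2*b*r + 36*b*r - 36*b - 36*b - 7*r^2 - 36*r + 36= -5*b^3 + b^2*(41 - 2*r) + b*(7*r^2 + 38*r - 72) - 7*r^2 - 36*r + 36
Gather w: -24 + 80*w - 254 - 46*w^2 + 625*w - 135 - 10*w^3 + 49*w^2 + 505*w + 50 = -10*w^3 + 3*w^2 + 1210*w - 363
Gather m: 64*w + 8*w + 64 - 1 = 72*w + 63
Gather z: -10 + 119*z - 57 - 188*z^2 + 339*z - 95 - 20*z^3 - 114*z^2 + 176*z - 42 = -20*z^3 - 302*z^2 + 634*z - 204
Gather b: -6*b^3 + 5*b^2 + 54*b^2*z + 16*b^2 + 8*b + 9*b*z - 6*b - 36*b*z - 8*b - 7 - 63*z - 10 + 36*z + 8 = -6*b^3 + b^2*(54*z + 21) + b*(-27*z - 6) - 27*z - 9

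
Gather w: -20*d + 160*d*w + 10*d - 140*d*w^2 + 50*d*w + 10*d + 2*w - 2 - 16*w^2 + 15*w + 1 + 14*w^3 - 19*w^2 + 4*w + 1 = 14*w^3 + w^2*(-140*d - 35) + w*(210*d + 21)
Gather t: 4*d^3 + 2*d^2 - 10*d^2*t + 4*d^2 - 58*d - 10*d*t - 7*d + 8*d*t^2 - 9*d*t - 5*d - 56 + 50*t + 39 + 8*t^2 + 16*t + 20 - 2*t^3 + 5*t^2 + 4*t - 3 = 4*d^3 + 6*d^2 - 70*d - 2*t^3 + t^2*(8*d + 13) + t*(-10*d^2 - 19*d + 70)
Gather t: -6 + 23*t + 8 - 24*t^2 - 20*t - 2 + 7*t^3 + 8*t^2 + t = 7*t^3 - 16*t^2 + 4*t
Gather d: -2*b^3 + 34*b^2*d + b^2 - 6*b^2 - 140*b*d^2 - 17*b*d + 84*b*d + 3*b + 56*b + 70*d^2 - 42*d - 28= -2*b^3 - 5*b^2 + 59*b + d^2*(70 - 140*b) + d*(34*b^2 + 67*b - 42) - 28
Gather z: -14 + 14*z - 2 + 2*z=16*z - 16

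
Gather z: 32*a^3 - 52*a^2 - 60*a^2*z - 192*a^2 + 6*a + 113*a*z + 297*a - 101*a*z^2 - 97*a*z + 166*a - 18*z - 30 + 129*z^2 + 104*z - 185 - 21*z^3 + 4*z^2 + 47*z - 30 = 32*a^3 - 244*a^2 + 469*a - 21*z^3 + z^2*(133 - 101*a) + z*(-60*a^2 + 16*a + 133) - 245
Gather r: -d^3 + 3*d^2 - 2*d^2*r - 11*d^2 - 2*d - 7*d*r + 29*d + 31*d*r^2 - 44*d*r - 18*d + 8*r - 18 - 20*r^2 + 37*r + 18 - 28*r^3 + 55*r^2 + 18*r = -d^3 - 8*d^2 + 9*d - 28*r^3 + r^2*(31*d + 35) + r*(-2*d^2 - 51*d + 63)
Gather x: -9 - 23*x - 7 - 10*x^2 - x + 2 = -10*x^2 - 24*x - 14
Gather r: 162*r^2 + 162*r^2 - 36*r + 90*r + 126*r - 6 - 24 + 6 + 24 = 324*r^2 + 180*r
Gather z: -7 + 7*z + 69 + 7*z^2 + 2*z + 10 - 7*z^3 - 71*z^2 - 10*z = -7*z^3 - 64*z^2 - z + 72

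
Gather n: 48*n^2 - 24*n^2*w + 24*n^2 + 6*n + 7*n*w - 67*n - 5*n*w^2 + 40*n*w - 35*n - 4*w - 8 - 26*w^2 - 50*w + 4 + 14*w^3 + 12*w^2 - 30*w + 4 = n^2*(72 - 24*w) + n*(-5*w^2 + 47*w - 96) + 14*w^3 - 14*w^2 - 84*w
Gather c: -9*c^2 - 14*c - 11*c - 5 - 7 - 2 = -9*c^2 - 25*c - 14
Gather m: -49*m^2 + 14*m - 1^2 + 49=-49*m^2 + 14*m + 48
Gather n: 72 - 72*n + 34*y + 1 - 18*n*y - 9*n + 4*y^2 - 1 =n*(-18*y - 81) + 4*y^2 + 34*y + 72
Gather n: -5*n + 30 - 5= 25 - 5*n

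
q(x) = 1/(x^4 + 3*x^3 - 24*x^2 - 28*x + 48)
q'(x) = (-4*x^3 - 9*x^2 + 48*x + 28)/(x^4 + 3*x^3 - 24*x^2 - 28*x + 48)^2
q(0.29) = 0.03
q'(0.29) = 0.03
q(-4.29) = -0.01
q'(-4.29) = -0.00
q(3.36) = -0.01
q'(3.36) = -0.01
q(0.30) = 0.03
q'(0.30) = 0.03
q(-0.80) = 0.02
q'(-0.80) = -0.00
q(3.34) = -0.01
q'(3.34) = -0.01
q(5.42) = 0.00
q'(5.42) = -0.00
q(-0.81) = 0.02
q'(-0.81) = -0.01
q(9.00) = 0.00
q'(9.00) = 0.00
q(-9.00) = 0.00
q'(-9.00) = 0.00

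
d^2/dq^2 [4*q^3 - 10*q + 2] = 24*q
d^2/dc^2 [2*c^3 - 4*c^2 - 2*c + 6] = 12*c - 8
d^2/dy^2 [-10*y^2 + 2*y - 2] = -20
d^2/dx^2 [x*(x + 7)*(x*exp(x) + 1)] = x^3*exp(x) + 13*x^2*exp(x) + 34*x*exp(x) + 14*exp(x) + 2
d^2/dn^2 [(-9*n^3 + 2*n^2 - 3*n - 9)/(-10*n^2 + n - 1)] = 2*(199*n^3 + 2733*n^2 - 333*n - 80)/(1000*n^6 - 300*n^5 + 330*n^4 - 61*n^3 + 33*n^2 - 3*n + 1)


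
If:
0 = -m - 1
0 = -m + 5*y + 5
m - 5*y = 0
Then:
No Solution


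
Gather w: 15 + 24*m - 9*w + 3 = 24*m - 9*w + 18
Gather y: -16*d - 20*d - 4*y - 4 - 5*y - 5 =-36*d - 9*y - 9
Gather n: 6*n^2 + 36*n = 6*n^2 + 36*n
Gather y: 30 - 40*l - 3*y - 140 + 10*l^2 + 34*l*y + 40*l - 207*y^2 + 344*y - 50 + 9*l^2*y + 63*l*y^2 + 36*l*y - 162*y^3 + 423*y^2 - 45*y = 10*l^2 - 162*y^3 + y^2*(63*l + 216) + y*(9*l^2 + 70*l + 296) - 160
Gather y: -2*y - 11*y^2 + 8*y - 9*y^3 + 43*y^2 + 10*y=-9*y^3 + 32*y^2 + 16*y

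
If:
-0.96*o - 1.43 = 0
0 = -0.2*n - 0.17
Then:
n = -0.85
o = -1.49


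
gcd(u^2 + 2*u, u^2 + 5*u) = u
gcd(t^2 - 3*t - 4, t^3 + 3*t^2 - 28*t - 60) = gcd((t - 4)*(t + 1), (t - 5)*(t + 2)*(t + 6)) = 1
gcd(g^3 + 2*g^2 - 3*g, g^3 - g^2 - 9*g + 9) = g^2 + 2*g - 3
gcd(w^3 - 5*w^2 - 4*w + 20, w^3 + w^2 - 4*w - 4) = w^2 - 4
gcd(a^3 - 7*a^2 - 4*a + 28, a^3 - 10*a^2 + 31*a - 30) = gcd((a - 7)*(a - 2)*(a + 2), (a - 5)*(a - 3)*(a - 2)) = a - 2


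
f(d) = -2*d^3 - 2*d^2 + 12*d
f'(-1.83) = -0.77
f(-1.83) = -16.40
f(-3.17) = 5.57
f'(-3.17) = -35.61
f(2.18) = -4.07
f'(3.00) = -54.00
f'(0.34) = 9.95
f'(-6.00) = -180.00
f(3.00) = -36.00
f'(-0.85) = 11.06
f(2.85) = -28.34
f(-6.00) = 288.00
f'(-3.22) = -37.33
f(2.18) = -4.07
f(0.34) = 3.77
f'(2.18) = -25.23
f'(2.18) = -25.23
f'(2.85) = -48.14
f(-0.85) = -10.42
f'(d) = -6*d^2 - 4*d + 12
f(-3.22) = 7.40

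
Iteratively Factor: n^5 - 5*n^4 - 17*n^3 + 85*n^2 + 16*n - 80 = (n - 4)*(n^4 - n^3 - 21*n^2 + n + 20) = (n - 5)*(n - 4)*(n^3 + 4*n^2 - n - 4) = (n - 5)*(n - 4)*(n + 4)*(n^2 - 1) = (n - 5)*(n - 4)*(n + 1)*(n + 4)*(n - 1)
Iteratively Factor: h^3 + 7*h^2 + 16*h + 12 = (h + 3)*(h^2 + 4*h + 4) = (h + 2)*(h + 3)*(h + 2)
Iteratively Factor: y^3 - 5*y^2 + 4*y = (y - 4)*(y^2 - y) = y*(y - 4)*(y - 1)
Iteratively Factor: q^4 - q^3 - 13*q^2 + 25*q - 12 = (q - 1)*(q^3 - 13*q + 12) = (q - 1)^2*(q^2 + q - 12) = (q - 1)^2*(q + 4)*(q - 3)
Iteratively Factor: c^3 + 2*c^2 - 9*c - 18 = (c + 3)*(c^2 - c - 6) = (c - 3)*(c + 3)*(c + 2)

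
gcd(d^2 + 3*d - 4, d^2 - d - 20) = d + 4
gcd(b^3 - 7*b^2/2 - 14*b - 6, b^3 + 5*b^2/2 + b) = b^2 + 5*b/2 + 1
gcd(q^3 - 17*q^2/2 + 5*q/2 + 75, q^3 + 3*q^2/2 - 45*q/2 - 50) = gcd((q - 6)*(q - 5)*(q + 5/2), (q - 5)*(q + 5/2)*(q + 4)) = q^2 - 5*q/2 - 25/2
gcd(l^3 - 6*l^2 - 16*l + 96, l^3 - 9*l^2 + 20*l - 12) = l - 6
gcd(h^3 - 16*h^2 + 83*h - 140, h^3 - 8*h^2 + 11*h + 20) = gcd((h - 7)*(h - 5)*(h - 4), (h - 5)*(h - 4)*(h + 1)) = h^2 - 9*h + 20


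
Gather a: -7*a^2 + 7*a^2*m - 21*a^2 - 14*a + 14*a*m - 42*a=a^2*(7*m - 28) + a*(14*m - 56)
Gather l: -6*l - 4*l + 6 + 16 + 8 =30 - 10*l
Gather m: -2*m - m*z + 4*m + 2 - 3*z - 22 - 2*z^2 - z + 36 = m*(2 - z) - 2*z^2 - 4*z + 16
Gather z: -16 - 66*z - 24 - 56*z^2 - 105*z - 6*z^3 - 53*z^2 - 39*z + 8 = -6*z^3 - 109*z^2 - 210*z - 32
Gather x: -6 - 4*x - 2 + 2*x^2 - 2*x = 2*x^2 - 6*x - 8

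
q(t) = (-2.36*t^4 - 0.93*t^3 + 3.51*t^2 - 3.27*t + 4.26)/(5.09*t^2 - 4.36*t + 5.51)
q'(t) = (4.36 - 10.18*t)*(-2.36*t^4 - 0.93*t^3 + 3.51*t^2 - 3.27*t + 4.26)/(5.09*t^2 - 4.36*t + 5.51)^2 + (-9.44*t^3 - 2.79*t^2 + 7.02*t - 3.27)/(5.09*t^2 - 4.36*t + 5.51)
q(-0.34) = 0.76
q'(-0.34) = 0.05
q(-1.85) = 0.02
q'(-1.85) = 1.11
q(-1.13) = 0.59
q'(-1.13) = 0.48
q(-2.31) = -0.59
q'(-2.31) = 1.53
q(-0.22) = 0.77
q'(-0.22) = 0.03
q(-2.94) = -1.74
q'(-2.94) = 2.12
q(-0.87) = 0.69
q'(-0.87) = 0.29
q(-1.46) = 0.38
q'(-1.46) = 0.76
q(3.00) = -4.97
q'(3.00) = -3.45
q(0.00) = 0.77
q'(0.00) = 0.02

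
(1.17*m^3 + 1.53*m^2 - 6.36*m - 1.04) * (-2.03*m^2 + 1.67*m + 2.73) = -2.3751*m^5 - 1.152*m^4 + 18.66*m^3 - 4.3331*m^2 - 19.0996*m - 2.8392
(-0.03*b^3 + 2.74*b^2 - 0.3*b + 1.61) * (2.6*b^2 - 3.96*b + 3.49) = -0.078*b^5 + 7.2428*b^4 - 11.7351*b^3 + 14.9366*b^2 - 7.4226*b + 5.6189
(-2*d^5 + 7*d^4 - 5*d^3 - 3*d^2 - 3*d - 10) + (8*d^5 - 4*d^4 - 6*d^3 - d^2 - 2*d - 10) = 6*d^5 + 3*d^4 - 11*d^3 - 4*d^2 - 5*d - 20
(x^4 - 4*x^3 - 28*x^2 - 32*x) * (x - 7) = x^5 - 11*x^4 + 164*x^2 + 224*x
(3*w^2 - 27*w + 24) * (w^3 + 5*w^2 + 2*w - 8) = 3*w^5 - 12*w^4 - 105*w^3 + 42*w^2 + 264*w - 192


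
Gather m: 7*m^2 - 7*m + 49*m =7*m^2 + 42*m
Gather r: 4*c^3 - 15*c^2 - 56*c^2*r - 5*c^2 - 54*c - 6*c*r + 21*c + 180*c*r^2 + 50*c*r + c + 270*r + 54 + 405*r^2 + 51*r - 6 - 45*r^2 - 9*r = 4*c^3 - 20*c^2 - 32*c + r^2*(180*c + 360) + r*(-56*c^2 + 44*c + 312) + 48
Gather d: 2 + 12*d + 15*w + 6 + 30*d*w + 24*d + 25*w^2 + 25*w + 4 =d*(30*w + 36) + 25*w^2 + 40*w + 12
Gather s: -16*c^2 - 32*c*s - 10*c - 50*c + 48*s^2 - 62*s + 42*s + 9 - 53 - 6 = -16*c^2 - 60*c + 48*s^2 + s*(-32*c - 20) - 50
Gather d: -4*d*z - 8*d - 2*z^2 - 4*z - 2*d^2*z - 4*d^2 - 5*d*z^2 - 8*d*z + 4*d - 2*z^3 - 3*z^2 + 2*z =d^2*(-2*z - 4) + d*(-5*z^2 - 12*z - 4) - 2*z^3 - 5*z^2 - 2*z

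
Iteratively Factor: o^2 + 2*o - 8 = (o - 2)*(o + 4)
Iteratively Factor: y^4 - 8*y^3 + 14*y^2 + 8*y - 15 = (y - 1)*(y^3 - 7*y^2 + 7*y + 15) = (y - 3)*(y - 1)*(y^2 - 4*y - 5) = (y - 3)*(y - 1)*(y + 1)*(y - 5)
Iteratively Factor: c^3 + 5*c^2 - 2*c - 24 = (c + 4)*(c^2 + c - 6) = (c - 2)*(c + 4)*(c + 3)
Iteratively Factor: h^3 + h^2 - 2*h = (h)*(h^2 + h - 2) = h*(h + 2)*(h - 1)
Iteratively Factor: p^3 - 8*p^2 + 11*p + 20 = (p - 4)*(p^2 - 4*p - 5) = (p - 4)*(p + 1)*(p - 5)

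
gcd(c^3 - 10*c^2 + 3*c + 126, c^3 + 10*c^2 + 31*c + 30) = c + 3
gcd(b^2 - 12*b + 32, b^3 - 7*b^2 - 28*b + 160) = b^2 - 12*b + 32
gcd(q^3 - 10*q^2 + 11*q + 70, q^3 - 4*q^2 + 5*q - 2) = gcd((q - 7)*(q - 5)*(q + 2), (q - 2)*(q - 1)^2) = 1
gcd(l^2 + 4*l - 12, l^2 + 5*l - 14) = l - 2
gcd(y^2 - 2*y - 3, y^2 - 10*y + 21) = y - 3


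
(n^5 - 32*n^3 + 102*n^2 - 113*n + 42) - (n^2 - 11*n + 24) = n^5 - 32*n^3 + 101*n^2 - 102*n + 18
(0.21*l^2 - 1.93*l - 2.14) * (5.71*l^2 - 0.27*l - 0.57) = 1.1991*l^4 - 11.077*l^3 - 11.818*l^2 + 1.6779*l + 1.2198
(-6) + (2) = -4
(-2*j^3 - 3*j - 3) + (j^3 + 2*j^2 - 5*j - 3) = -j^3 + 2*j^2 - 8*j - 6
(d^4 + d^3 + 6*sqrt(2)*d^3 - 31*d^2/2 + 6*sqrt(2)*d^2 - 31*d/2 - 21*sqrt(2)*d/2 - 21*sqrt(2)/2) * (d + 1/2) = d^5 + 3*d^4/2 + 6*sqrt(2)*d^4 - 15*d^3 + 9*sqrt(2)*d^3 - 93*d^2/4 - 15*sqrt(2)*d^2/2 - 63*sqrt(2)*d/4 - 31*d/4 - 21*sqrt(2)/4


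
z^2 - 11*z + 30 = (z - 6)*(z - 5)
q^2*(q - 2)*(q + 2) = q^4 - 4*q^2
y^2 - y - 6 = (y - 3)*(y + 2)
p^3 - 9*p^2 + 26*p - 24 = (p - 4)*(p - 3)*(p - 2)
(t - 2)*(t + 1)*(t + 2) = t^3 + t^2 - 4*t - 4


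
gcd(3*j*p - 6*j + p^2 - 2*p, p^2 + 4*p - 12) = p - 2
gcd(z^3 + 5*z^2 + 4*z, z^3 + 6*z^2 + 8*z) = z^2 + 4*z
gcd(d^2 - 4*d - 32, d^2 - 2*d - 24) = d + 4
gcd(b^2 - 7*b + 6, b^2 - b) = b - 1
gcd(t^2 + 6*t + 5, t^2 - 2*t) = 1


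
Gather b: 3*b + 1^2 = 3*b + 1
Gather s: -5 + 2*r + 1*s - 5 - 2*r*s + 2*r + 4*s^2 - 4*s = 4*r + 4*s^2 + s*(-2*r - 3) - 10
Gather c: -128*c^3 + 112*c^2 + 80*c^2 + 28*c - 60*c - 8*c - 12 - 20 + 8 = -128*c^3 + 192*c^2 - 40*c - 24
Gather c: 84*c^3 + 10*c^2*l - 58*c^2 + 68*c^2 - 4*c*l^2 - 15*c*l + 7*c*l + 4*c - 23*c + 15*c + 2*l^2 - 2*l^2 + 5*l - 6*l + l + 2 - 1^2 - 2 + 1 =84*c^3 + c^2*(10*l + 10) + c*(-4*l^2 - 8*l - 4)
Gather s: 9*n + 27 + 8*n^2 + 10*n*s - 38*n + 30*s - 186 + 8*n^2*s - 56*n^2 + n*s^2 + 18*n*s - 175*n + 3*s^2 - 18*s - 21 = -48*n^2 - 204*n + s^2*(n + 3) + s*(8*n^2 + 28*n + 12) - 180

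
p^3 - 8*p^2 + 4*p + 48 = (p - 6)*(p - 4)*(p + 2)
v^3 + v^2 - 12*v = v*(v - 3)*(v + 4)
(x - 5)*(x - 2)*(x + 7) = x^3 - 39*x + 70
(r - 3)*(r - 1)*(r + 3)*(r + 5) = r^4 + 4*r^3 - 14*r^2 - 36*r + 45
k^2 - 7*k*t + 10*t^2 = (k - 5*t)*(k - 2*t)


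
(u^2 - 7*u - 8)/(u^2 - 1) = (u - 8)/(u - 1)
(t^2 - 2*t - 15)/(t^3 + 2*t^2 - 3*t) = (t - 5)/(t*(t - 1))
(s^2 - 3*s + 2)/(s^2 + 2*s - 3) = (s - 2)/(s + 3)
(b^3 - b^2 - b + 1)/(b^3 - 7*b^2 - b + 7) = (b - 1)/(b - 7)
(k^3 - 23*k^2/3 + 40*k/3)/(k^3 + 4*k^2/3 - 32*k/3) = (k - 5)/(k + 4)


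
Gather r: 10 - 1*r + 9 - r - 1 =18 - 2*r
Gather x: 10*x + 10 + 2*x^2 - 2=2*x^2 + 10*x + 8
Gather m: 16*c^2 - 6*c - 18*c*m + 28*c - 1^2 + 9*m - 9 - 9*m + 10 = 16*c^2 - 18*c*m + 22*c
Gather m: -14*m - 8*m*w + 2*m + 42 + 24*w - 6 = m*(-8*w - 12) + 24*w + 36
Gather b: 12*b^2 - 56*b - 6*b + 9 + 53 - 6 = 12*b^2 - 62*b + 56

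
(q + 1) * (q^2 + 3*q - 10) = q^3 + 4*q^2 - 7*q - 10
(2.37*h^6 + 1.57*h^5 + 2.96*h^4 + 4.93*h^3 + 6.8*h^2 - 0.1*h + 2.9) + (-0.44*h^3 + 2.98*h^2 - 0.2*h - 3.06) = 2.37*h^6 + 1.57*h^5 + 2.96*h^4 + 4.49*h^3 + 9.78*h^2 - 0.3*h - 0.16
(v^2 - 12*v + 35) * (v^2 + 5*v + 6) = v^4 - 7*v^3 - 19*v^2 + 103*v + 210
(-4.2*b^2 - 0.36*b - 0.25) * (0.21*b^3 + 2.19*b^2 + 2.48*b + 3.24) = -0.882*b^5 - 9.2736*b^4 - 11.2569*b^3 - 15.0483*b^2 - 1.7864*b - 0.81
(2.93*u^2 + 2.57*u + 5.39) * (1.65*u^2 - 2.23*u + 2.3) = 4.8345*u^4 - 2.2934*u^3 + 9.9014*u^2 - 6.1087*u + 12.397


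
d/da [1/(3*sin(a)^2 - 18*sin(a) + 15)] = 2*(3 - sin(a))*cos(a)/(3*(sin(a)^2 - 6*sin(a) + 5)^2)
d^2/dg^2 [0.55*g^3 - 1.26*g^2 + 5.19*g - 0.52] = 3.3*g - 2.52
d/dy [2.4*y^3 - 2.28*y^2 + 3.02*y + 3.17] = 7.2*y^2 - 4.56*y + 3.02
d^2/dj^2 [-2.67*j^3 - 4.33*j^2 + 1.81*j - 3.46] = -16.02*j - 8.66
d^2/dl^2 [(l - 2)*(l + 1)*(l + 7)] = 6*l + 12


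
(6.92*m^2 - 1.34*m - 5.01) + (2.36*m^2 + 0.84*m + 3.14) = 9.28*m^2 - 0.5*m - 1.87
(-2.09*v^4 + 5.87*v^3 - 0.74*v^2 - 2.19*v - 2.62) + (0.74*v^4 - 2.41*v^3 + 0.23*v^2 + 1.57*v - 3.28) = -1.35*v^4 + 3.46*v^3 - 0.51*v^2 - 0.62*v - 5.9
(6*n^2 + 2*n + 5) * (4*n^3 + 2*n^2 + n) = 24*n^5 + 20*n^4 + 30*n^3 + 12*n^2 + 5*n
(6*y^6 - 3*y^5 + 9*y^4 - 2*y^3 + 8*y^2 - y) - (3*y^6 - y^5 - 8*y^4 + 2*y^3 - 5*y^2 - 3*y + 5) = 3*y^6 - 2*y^5 + 17*y^4 - 4*y^3 + 13*y^2 + 2*y - 5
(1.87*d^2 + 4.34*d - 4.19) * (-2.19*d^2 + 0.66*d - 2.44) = -4.0953*d^4 - 8.2704*d^3 + 7.4777*d^2 - 13.355*d + 10.2236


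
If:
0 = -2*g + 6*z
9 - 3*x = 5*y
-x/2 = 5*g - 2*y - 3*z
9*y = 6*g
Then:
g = -27/38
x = 72/19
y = -9/19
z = -9/38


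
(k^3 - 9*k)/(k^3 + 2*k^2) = (k^2 - 9)/(k*(k + 2))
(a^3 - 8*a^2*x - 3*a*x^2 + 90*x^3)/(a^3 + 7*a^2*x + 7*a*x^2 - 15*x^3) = (-a^2 + 11*a*x - 30*x^2)/(-a^2 - 4*a*x + 5*x^2)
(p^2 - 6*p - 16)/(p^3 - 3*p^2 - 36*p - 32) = (p + 2)/(p^2 + 5*p + 4)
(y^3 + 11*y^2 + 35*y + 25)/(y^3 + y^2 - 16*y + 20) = (y^2 + 6*y + 5)/(y^2 - 4*y + 4)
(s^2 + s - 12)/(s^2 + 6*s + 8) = (s - 3)/(s + 2)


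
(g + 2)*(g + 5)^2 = g^3 + 12*g^2 + 45*g + 50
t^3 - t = t*(t - 1)*(t + 1)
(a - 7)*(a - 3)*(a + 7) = a^3 - 3*a^2 - 49*a + 147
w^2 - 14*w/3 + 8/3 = (w - 4)*(w - 2/3)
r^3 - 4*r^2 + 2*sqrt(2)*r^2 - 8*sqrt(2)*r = r*(r - 4)*(r + 2*sqrt(2))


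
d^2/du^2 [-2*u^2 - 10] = -4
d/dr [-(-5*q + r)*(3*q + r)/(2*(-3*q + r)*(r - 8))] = (2*(-q + r)*(3*q - r)*(r - 8) + (3*q - r)*(3*q + r)*(5*q - r) - (3*q + r)*(5*q - r)*(r - 8))/(2*(3*q - r)^2*(r - 8)^2)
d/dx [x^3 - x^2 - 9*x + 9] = 3*x^2 - 2*x - 9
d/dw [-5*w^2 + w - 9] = 1 - 10*w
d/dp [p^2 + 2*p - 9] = 2*p + 2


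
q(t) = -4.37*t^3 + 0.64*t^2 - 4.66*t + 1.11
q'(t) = -13.11*t^2 + 1.28*t - 4.66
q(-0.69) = 6.07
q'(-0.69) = -11.78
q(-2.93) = 130.18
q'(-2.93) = -120.96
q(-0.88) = 8.68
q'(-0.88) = -15.94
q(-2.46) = 81.50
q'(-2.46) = -87.15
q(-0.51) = 4.23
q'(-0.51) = -8.72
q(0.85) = -5.07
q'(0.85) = -13.04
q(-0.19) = 2.05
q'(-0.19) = -5.38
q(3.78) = -243.38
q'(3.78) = -187.14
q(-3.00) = 138.84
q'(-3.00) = -126.49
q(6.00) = -947.73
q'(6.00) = -468.94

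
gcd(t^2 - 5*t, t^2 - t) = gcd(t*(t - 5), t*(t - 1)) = t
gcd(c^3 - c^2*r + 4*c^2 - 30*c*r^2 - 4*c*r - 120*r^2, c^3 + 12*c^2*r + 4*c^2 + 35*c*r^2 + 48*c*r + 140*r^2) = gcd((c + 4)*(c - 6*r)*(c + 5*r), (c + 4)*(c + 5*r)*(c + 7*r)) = c^2 + 5*c*r + 4*c + 20*r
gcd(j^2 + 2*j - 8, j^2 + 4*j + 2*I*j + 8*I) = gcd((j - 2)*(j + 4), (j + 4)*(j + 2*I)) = j + 4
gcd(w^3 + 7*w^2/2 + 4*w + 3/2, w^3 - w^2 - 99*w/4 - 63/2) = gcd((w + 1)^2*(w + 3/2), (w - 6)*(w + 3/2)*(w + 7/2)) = w + 3/2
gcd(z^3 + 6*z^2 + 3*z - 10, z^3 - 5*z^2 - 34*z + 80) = z + 5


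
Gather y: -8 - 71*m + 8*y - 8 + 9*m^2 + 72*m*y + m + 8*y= 9*m^2 - 70*m + y*(72*m + 16) - 16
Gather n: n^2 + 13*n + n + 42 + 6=n^2 + 14*n + 48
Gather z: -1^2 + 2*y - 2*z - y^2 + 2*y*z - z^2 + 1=-y^2 + 2*y - z^2 + z*(2*y - 2)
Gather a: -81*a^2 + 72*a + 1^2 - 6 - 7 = -81*a^2 + 72*a - 12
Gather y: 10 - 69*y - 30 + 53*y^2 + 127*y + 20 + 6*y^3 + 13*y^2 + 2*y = 6*y^3 + 66*y^2 + 60*y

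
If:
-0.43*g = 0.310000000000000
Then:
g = -0.72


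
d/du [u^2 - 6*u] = 2*u - 6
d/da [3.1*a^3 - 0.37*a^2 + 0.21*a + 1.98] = 9.3*a^2 - 0.74*a + 0.21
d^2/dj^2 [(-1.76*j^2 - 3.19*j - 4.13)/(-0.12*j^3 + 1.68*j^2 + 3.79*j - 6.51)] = (0.050688*j^6 + 0.275616000000001*j^5 + 1.657728*j^4 - 34.074504*j^3 + 144.2574*j^2 + 347.751432*j + 515.576488)/(0.001728*j^9 - 0.072576*j^8 + 0.852336*j^7 + 0.123984000000001*j^6 - 34.794108*j^5 - 35.03808*j^4 + 209.519729*j^3 + 66.9351690000001*j^2 - 481.861737*j + 275.894451)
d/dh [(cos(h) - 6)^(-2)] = 2*sin(h)/(cos(h) - 6)^3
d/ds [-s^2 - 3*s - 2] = -2*s - 3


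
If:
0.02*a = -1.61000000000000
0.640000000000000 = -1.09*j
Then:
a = -80.50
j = -0.59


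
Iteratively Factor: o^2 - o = (o - 1)*(o)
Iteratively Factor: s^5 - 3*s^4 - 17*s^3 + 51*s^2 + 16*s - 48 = (s - 4)*(s^4 + s^3 - 13*s^2 - s + 12) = (s - 4)*(s - 3)*(s^3 + 4*s^2 - s - 4) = (s - 4)*(s - 3)*(s - 1)*(s^2 + 5*s + 4) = (s - 4)*(s - 3)*(s - 1)*(s + 1)*(s + 4)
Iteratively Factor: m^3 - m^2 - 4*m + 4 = (m - 1)*(m^2 - 4) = (m - 1)*(m + 2)*(m - 2)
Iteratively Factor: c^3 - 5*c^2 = (c)*(c^2 - 5*c) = c*(c - 5)*(c)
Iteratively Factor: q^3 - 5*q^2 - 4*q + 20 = (q - 5)*(q^2 - 4) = (q - 5)*(q - 2)*(q + 2)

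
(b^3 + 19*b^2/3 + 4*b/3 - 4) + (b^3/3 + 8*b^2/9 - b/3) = 4*b^3/3 + 65*b^2/9 + b - 4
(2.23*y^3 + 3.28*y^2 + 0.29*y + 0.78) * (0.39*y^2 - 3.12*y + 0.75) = 0.8697*y^5 - 5.6784*y^4 - 8.448*y^3 + 1.8594*y^2 - 2.2161*y + 0.585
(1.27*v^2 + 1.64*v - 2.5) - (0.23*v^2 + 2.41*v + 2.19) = 1.04*v^2 - 0.77*v - 4.69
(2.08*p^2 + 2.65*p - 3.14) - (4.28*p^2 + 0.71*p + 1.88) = -2.2*p^2 + 1.94*p - 5.02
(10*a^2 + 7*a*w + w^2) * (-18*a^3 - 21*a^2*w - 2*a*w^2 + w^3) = -180*a^5 - 336*a^4*w - 185*a^3*w^2 - 25*a^2*w^3 + 5*a*w^4 + w^5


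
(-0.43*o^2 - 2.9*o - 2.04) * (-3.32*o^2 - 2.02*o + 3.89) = 1.4276*o^4 + 10.4966*o^3 + 10.9581*o^2 - 7.1602*o - 7.9356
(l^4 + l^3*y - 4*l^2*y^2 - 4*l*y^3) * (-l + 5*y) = -l^5 + 4*l^4*y + 9*l^3*y^2 - 16*l^2*y^3 - 20*l*y^4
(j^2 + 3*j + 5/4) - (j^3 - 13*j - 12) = -j^3 + j^2 + 16*j + 53/4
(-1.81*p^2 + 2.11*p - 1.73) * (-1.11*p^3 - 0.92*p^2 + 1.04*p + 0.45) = 2.0091*p^5 - 0.6769*p^4 - 1.9033*p^3 + 2.9715*p^2 - 0.8497*p - 0.7785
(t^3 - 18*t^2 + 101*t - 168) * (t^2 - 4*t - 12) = t^5 - 22*t^4 + 161*t^3 - 356*t^2 - 540*t + 2016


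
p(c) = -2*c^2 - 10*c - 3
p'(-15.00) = 50.00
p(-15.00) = -303.00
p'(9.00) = -46.00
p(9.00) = -255.00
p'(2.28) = -19.12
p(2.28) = -36.20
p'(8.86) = -45.44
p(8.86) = -248.60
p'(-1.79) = -2.84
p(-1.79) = 8.49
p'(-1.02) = -5.92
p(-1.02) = 5.12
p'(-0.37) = -8.52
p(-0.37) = 0.43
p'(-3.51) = 4.04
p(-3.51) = 7.46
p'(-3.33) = 3.32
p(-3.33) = 8.12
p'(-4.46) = 7.84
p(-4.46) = 1.82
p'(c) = -4*c - 10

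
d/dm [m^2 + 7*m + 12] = 2*m + 7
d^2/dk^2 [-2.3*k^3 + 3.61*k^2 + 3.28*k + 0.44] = 7.22 - 13.8*k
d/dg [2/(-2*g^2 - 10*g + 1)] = 4*(2*g + 5)/(2*g^2 + 10*g - 1)^2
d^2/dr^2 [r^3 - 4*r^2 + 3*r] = 6*r - 8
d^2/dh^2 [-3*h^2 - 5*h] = -6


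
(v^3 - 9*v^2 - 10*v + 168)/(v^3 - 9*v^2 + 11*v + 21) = (v^2 - 2*v - 24)/(v^2 - 2*v - 3)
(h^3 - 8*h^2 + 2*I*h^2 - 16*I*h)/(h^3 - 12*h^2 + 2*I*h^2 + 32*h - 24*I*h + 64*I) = h/(h - 4)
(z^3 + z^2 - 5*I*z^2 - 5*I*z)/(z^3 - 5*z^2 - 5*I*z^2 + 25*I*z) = (z + 1)/(z - 5)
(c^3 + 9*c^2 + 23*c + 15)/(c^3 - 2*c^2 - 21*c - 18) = (c + 5)/(c - 6)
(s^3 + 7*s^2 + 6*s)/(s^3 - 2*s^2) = (s^2 + 7*s + 6)/(s*(s - 2))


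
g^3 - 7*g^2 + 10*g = g*(g - 5)*(g - 2)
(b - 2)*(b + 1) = b^2 - b - 2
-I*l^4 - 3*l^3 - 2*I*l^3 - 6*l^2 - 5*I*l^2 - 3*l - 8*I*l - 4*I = (l + 1)*(l - 4*I)*(l + I)*(-I*l - I)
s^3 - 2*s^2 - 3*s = s*(s - 3)*(s + 1)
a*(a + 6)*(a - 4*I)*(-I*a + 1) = -I*a^4 - 3*a^3 - 6*I*a^3 - 18*a^2 - 4*I*a^2 - 24*I*a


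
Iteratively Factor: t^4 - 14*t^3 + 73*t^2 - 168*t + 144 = (t - 3)*(t^3 - 11*t^2 + 40*t - 48) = (t - 3)^2*(t^2 - 8*t + 16) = (t - 4)*(t - 3)^2*(t - 4)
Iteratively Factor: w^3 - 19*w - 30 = (w + 3)*(w^2 - 3*w - 10) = (w + 2)*(w + 3)*(w - 5)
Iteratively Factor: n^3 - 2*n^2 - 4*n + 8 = (n - 2)*(n^2 - 4) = (n - 2)*(n + 2)*(n - 2)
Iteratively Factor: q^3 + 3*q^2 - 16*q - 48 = (q + 3)*(q^2 - 16) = (q - 4)*(q + 3)*(q + 4)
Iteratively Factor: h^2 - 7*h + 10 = (h - 2)*(h - 5)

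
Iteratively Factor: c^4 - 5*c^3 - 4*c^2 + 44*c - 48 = (c - 4)*(c^3 - c^2 - 8*c + 12) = (c - 4)*(c - 2)*(c^2 + c - 6) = (c - 4)*(c - 2)*(c + 3)*(c - 2)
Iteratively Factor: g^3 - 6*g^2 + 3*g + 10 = (g + 1)*(g^2 - 7*g + 10) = (g - 2)*(g + 1)*(g - 5)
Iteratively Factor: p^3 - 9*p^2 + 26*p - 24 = (p - 3)*(p^2 - 6*p + 8) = (p - 4)*(p - 3)*(p - 2)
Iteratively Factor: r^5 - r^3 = (r)*(r^4 - r^2) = r*(r - 1)*(r^3 + r^2) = r*(r - 1)*(r + 1)*(r^2) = r^2*(r - 1)*(r + 1)*(r)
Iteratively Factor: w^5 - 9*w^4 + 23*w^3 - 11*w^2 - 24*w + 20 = (w - 2)*(w^4 - 7*w^3 + 9*w^2 + 7*w - 10) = (w - 2)^2*(w^3 - 5*w^2 - w + 5) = (w - 5)*(w - 2)^2*(w^2 - 1) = (w - 5)*(w - 2)^2*(w - 1)*(w + 1)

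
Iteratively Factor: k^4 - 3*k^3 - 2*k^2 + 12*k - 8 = (k - 2)*(k^3 - k^2 - 4*k + 4) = (k - 2)*(k + 2)*(k^2 - 3*k + 2) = (k - 2)^2*(k + 2)*(k - 1)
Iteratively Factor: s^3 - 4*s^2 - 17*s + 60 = (s - 5)*(s^2 + s - 12) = (s - 5)*(s - 3)*(s + 4)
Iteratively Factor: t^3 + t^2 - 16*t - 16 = (t + 1)*(t^2 - 16) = (t + 1)*(t + 4)*(t - 4)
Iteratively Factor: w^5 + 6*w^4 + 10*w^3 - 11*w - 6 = (w - 1)*(w^4 + 7*w^3 + 17*w^2 + 17*w + 6) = (w - 1)*(w + 1)*(w^3 + 6*w^2 + 11*w + 6) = (w - 1)*(w + 1)^2*(w^2 + 5*w + 6) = (w - 1)*(w + 1)^2*(w + 3)*(w + 2)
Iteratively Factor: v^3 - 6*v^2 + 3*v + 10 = (v - 2)*(v^2 - 4*v - 5) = (v - 2)*(v + 1)*(v - 5)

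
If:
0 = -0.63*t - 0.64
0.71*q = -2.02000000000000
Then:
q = -2.85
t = -1.02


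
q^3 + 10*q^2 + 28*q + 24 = (q + 2)^2*(q + 6)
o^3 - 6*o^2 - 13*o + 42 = (o - 7)*(o - 2)*(o + 3)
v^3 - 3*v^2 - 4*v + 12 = (v - 3)*(v - 2)*(v + 2)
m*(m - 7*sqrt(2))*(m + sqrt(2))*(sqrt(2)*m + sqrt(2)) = sqrt(2)*m^4 - 12*m^3 + sqrt(2)*m^3 - 14*sqrt(2)*m^2 - 12*m^2 - 14*sqrt(2)*m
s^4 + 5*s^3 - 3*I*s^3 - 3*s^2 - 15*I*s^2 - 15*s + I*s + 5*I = (s + 5)*(s - I)^3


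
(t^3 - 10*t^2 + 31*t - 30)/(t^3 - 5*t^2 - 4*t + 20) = (t - 3)/(t + 2)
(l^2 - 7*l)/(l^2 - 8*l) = (l - 7)/(l - 8)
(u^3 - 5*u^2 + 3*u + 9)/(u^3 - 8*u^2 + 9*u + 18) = (u - 3)/(u - 6)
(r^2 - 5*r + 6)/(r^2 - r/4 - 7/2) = 4*(r - 3)/(4*r + 7)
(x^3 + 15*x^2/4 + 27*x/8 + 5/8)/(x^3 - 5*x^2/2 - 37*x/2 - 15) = (x + 1/4)/(x - 6)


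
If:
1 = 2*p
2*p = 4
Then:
No Solution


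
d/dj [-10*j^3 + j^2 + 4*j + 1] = -30*j^2 + 2*j + 4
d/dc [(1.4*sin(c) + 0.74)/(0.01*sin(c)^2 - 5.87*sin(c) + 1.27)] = (-0.014*sin(c)^2 - 0.0147999999999993*sin(c) + 6.1218)*cos(c)/(0.0001*sin(c)^4 - 0.1174*sin(c)^3 + 34.4823*sin(c)^2 - 14.9098*sin(c) + 1.6129)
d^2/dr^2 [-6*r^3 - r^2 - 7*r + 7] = -36*r - 2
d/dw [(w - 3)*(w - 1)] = 2*w - 4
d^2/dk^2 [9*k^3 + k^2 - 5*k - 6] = 54*k + 2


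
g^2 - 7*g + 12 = (g - 4)*(g - 3)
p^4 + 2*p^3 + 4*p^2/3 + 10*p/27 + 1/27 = (p + 1/3)^3*(p + 1)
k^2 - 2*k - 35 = (k - 7)*(k + 5)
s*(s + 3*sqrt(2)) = s^2 + 3*sqrt(2)*s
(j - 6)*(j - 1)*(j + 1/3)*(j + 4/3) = j^4 - 16*j^3/3 - 47*j^2/9 + 62*j/9 + 8/3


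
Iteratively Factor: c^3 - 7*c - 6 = (c - 3)*(c^2 + 3*c + 2) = (c - 3)*(c + 1)*(c + 2)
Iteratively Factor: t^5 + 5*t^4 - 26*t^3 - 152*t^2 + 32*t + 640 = (t + 4)*(t^4 + t^3 - 30*t^2 - 32*t + 160) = (t - 2)*(t + 4)*(t^3 + 3*t^2 - 24*t - 80) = (t - 2)*(t + 4)^2*(t^2 - t - 20) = (t - 2)*(t + 4)^3*(t - 5)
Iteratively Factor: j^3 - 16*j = (j)*(j^2 - 16) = j*(j - 4)*(j + 4)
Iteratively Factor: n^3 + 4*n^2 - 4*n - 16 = (n + 4)*(n^2 - 4) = (n + 2)*(n + 4)*(n - 2)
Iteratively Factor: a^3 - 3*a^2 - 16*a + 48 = (a - 3)*(a^2 - 16) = (a - 3)*(a + 4)*(a - 4)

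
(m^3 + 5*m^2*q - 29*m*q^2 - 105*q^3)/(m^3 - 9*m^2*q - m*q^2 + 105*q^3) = (-m - 7*q)/(-m + 7*q)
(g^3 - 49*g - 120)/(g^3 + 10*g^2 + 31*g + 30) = (g - 8)/(g + 2)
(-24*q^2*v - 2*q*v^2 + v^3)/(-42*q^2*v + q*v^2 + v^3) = (4*q + v)/(7*q + v)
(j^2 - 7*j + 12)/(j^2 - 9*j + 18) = (j - 4)/(j - 6)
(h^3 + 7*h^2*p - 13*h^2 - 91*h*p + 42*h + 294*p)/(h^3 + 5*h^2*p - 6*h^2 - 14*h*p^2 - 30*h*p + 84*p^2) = (7 - h)/(-h + 2*p)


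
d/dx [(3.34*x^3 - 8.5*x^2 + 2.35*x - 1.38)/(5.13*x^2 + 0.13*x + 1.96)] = (17.1342*x^4 + 0.868399999999994*x^3 + 6.4787*x^2 - 19.1612*x + 4.7854)/(26.3169*x^4 + 1.3338*x^3 + 20.1265*x^2 + 0.5096*x + 3.8416)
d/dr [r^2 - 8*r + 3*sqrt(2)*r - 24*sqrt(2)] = 2*r - 8 + 3*sqrt(2)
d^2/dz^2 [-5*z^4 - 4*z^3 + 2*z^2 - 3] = -60*z^2 - 24*z + 4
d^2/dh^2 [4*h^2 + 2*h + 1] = 8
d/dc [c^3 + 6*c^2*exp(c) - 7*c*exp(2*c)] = 6*c^2*exp(c) + 3*c^2 - 14*c*exp(2*c) + 12*c*exp(c) - 7*exp(2*c)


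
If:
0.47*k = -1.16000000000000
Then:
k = -2.47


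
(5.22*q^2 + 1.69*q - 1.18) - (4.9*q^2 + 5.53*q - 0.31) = 0.319999999999999*q^2 - 3.84*q - 0.87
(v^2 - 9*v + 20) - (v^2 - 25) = 45 - 9*v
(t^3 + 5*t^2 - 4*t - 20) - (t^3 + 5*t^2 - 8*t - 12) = 4*t - 8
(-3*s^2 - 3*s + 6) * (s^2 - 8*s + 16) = -3*s^4 + 21*s^3 - 18*s^2 - 96*s + 96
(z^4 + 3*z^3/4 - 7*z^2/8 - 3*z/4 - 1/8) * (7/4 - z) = -z^5 + z^4 + 35*z^3/16 - 25*z^2/32 - 19*z/16 - 7/32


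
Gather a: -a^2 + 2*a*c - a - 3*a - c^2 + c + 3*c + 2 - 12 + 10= -a^2 + a*(2*c - 4) - c^2 + 4*c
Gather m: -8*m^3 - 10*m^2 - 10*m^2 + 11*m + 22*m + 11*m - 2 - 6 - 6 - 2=-8*m^3 - 20*m^2 + 44*m - 16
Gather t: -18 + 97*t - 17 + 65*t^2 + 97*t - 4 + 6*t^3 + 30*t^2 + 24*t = 6*t^3 + 95*t^2 + 218*t - 39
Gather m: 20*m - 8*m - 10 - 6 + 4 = 12*m - 12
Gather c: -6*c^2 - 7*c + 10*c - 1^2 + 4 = -6*c^2 + 3*c + 3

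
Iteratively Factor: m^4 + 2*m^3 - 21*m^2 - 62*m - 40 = (m + 1)*(m^3 + m^2 - 22*m - 40) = (m - 5)*(m + 1)*(m^2 + 6*m + 8) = (m - 5)*(m + 1)*(m + 4)*(m + 2)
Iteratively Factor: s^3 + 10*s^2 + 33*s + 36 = (s + 4)*(s^2 + 6*s + 9) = (s + 3)*(s + 4)*(s + 3)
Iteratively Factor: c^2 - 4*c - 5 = (c - 5)*(c + 1)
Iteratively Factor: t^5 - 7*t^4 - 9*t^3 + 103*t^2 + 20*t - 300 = (t - 5)*(t^4 - 2*t^3 - 19*t^2 + 8*t + 60) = (t - 5)*(t + 2)*(t^3 - 4*t^2 - 11*t + 30) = (t - 5)*(t + 2)*(t + 3)*(t^2 - 7*t + 10) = (t - 5)*(t - 2)*(t + 2)*(t + 3)*(t - 5)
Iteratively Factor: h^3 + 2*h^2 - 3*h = (h - 1)*(h^2 + 3*h) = (h - 1)*(h + 3)*(h)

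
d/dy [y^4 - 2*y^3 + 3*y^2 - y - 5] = 4*y^3 - 6*y^2 + 6*y - 1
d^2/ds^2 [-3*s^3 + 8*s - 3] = -18*s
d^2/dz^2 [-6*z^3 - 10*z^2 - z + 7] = -36*z - 20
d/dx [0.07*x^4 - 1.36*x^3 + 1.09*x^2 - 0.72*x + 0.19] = 0.28*x^3 - 4.08*x^2 + 2.18*x - 0.72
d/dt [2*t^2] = 4*t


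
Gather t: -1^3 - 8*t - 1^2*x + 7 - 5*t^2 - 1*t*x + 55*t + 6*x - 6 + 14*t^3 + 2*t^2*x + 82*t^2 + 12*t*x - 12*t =14*t^3 + t^2*(2*x + 77) + t*(11*x + 35) + 5*x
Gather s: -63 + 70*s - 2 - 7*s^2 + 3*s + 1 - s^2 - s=-8*s^2 + 72*s - 64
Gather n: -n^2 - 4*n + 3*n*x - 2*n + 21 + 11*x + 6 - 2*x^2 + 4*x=-n^2 + n*(3*x - 6) - 2*x^2 + 15*x + 27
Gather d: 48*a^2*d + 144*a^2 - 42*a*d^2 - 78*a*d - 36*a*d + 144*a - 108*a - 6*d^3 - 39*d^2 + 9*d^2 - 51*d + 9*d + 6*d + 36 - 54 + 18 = 144*a^2 + 36*a - 6*d^3 + d^2*(-42*a - 30) + d*(48*a^2 - 114*a - 36)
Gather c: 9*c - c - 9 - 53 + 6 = 8*c - 56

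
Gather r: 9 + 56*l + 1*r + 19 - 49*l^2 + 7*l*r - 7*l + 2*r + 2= -49*l^2 + 49*l + r*(7*l + 3) + 30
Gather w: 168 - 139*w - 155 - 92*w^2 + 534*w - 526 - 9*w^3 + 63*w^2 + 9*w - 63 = -9*w^3 - 29*w^2 + 404*w - 576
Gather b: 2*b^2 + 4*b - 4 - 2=2*b^2 + 4*b - 6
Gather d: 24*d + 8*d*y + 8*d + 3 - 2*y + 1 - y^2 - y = d*(8*y + 32) - y^2 - 3*y + 4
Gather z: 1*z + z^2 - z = z^2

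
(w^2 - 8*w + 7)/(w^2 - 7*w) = (w - 1)/w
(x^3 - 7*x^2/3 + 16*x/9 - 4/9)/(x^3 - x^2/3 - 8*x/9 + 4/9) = (x - 1)/(x + 1)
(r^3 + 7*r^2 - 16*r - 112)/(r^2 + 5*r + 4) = (r^2 + 3*r - 28)/(r + 1)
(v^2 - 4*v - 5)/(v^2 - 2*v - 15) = (v + 1)/(v + 3)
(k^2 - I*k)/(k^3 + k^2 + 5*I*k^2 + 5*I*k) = (k - I)/(k^2 + k + 5*I*k + 5*I)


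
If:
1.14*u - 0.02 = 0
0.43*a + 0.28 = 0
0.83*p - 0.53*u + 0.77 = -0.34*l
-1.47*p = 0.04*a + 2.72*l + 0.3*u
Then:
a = -0.65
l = 0.65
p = -1.18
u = 0.02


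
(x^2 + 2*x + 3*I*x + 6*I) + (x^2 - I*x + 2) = 2*x^2 + 2*x + 2*I*x + 2 + 6*I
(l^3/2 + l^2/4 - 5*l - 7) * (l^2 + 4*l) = l^5/2 + 9*l^4/4 - 4*l^3 - 27*l^2 - 28*l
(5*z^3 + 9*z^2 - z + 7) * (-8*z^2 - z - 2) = -40*z^5 - 77*z^4 - 11*z^3 - 73*z^2 - 5*z - 14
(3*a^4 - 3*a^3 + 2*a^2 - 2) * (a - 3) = 3*a^5 - 12*a^4 + 11*a^3 - 6*a^2 - 2*a + 6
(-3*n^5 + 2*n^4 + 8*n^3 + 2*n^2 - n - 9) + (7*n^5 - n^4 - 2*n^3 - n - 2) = 4*n^5 + n^4 + 6*n^3 + 2*n^2 - 2*n - 11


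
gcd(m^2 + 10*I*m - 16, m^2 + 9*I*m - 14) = m + 2*I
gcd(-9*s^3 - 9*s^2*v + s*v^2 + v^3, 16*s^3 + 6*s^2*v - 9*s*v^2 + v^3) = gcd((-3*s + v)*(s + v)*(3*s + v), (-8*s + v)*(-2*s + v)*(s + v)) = s + v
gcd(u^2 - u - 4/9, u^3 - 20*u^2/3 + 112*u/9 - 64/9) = u - 4/3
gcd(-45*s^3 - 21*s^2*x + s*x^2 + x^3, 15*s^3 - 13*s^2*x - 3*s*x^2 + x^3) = -15*s^2 - 2*s*x + x^2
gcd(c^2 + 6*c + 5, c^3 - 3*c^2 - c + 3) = c + 1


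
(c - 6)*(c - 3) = c^2 - 9*c + 18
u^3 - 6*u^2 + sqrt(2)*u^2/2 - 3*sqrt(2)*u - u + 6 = (u - 6)*(u - sqrt(2)/2)*(u + sqrt(2))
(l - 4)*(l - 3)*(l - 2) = l^3 - 9*l^2 + 26*l - 24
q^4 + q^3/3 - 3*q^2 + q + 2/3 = (q - 1)^2*(q + 1/3)*(q + 2)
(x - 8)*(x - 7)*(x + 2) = x^3 - 13*x^2 + 26*x + 112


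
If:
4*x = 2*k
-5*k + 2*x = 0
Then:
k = 0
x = 0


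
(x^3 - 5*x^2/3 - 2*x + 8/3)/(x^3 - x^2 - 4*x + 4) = (x + 4/3)/(x + 2)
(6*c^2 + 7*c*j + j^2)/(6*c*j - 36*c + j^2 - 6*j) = (c + j)/(j - 6)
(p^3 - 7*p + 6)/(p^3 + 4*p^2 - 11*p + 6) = (p^2 + p - 6)/(p^2 + 5*p - 6)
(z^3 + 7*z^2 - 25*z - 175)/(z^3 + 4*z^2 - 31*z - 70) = (z + 5)/(z + 2)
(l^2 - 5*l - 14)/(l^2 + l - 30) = (l^2 - 5*l - 14)/(l^2 + l - 30)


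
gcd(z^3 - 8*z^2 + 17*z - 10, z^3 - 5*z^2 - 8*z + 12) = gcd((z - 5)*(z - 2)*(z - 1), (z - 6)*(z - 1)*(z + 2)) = z - 1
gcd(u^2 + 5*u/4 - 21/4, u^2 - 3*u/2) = 1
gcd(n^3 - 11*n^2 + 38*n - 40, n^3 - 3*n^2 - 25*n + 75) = n - 5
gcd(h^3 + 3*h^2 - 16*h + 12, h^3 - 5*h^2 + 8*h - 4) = h^2 - 3*h + 2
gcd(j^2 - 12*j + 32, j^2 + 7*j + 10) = 1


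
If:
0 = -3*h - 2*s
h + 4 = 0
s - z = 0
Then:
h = -4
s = 6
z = 6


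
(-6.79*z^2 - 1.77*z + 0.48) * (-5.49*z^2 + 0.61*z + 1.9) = 37.2771*z^4 + 5.5754*z^3 - 16.6159*z^2 - 3.0702*z + 0.912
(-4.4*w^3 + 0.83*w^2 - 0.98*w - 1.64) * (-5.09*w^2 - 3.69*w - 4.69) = 22.396*w^5 + 12.0113*w^4 + 22.5615*w^3 + 8.0711*w^2 + 10.6478*w + 7.6916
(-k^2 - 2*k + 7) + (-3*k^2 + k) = -4*k^2 - k + 7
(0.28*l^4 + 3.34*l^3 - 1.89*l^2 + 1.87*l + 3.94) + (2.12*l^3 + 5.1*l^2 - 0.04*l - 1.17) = 0.28*l^4 + 5.46*l^3 + 3.21*l^2 + 1.83*l + 2.77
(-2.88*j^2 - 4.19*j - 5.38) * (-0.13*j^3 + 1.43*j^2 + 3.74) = 0.3744*j^5 - 3.5737*j^4 - 5.2923*j^3 - 18.4646*j^2 - 15.6706*j - 20.1212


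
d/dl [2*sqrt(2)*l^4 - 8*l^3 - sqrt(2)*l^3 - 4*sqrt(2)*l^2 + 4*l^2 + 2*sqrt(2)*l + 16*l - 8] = 8*sqrt(2)*l^3 - 24*l^2 - 3*sqrt(2)*l^2 - 8*sqrt(2)*l + 8*l + 2*sqrt(2) + 16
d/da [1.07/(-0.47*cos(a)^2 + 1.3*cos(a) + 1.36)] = (1.391 - 1.0058*cos(a))*sin(a)/(-0.47*cos(a)^2 + 1.3*cos(a) + 1.36)^2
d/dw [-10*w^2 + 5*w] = 5 - 20*w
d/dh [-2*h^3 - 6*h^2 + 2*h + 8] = -6*h^2 - 12*h + 2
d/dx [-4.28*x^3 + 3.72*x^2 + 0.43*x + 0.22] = -12.84*x^2 + 7.44*x + 0.43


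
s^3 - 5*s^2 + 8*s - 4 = (s - 2)^2*(s - 1)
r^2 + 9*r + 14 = (r + 2)*(r + 7)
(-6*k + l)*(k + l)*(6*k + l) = -36*k^3 - 36*k^2*l + k*l^2 + l^3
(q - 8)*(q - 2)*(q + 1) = q^3 - 9*q^2 + 6*q + 16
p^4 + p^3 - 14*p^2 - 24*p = p*(p - 4)*(p + 2)*(p + 3)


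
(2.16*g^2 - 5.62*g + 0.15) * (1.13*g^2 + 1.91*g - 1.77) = 2.4408*g^4 - 2.225*g^3 - 14.3879*g^2 + 10.2339*g - 0.2655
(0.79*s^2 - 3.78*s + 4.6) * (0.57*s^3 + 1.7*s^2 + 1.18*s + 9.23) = 0.4503*s^5 - 0.8116*s^4 - 2.8718*s^3 + 10.6513*s^2 - 29.4614*s + 42.458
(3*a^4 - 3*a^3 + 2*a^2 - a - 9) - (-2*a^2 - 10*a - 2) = 3*a^4 - 3*a^3 + 4*a^2 + 9*a - 7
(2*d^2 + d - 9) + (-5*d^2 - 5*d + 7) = -3*d^2 - 4*d - 2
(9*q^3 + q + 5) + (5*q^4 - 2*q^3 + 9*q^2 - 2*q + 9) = 5*q^4 + 7*q^3 + 9*q^2 - q + 14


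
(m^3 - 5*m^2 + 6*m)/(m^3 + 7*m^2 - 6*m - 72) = m*(m - 2)/(m^2 + 10*m + 24)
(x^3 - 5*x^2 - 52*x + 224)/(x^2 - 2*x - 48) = (x^2 + 3*x - 28)/(x + 6)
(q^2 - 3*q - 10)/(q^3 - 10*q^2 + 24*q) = (q^2 - 3*q - 10)/(q*(q^2 - 10*q + 24))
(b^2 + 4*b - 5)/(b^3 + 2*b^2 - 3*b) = (b + 5)/(b*(b + 3))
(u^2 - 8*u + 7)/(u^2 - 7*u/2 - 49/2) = 2*(u - 1)/(2*u + 7)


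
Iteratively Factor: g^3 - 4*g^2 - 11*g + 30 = (g + 3)*(g^2 - 7*g + 10) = (g - 5)*(g + 3)*(g - 2)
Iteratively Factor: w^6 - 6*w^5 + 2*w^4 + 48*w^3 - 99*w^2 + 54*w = (w - 2)*(w^5 - 4*w^4 - 6*w^3 + 36*w^2 - 27*w) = (w - 2)*(w + 3)*(w^4 - 7*w^3 + 15*w^2 - 9*w) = (w - 2)*(w - 1)*(w + 3)*(w^3 - 6*w^2 + 9*w) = (w - 3)*(w - 2)*(w - 1)*(w + 3)*(w^2 - 3*w) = (w - 3)^2*(w - 2)*(w - 1)*(w + 3)*(w)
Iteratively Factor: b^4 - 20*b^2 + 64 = (b - 2)*(b^3 + 2*b^2 - 16*b - 32) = (b - 2)*(b + 2)*(b^2 - 16) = (b - 4)*(b - 2)*(b + 2)*(b + 4)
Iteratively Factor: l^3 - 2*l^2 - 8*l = (l + 2)*(l^2 - 4*l) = l*(l + 2)*(l - 4)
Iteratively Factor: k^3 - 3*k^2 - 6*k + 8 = (k - 4)*(k^2 + k - 2) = (k - 4)*(k - 1)*(k + 2)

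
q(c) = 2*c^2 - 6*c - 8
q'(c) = 4*c - 6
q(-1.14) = 1.44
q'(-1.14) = -10.56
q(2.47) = -10.62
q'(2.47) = 3.88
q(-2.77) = 23.97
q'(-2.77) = -17.08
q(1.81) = -12.31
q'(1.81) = 1.24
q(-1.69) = 7.85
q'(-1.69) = -12.76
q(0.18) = -9.02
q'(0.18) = -5.28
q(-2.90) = 26.22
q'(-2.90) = -17.60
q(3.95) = -0.50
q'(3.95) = 9.80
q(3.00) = -8.00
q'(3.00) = 6.00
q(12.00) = 208.00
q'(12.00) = 42.00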